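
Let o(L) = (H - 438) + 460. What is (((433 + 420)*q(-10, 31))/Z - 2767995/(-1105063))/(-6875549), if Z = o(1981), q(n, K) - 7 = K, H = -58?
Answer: 17859932131/136762466482566 ≈ 0.00013059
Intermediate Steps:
q(n, K) = 7 + K
o(L) = -36 (o(L) = (-58 - 438) + 460 = -496 + 460 = -36)
Z = -36
(((433 + 420)*q(-10, 31))/Z - 2767995/(-1105063))/(-6875549) = (((433 + 420)*(7 + 31))/(-36) - 2767995/(-1105063))/(-6875549) = ((853*38)*(-1/36) - 2767995*(-1/1105063))*(-1/6875549) = (32414*(-1/36) + 2767995/1105063)*(-1/6875549) = (-16207/18 + 2767995/1105063)*(-1/6875549) = -17859932131/19891134*(-1/6875549) = 17859932131/136762466482566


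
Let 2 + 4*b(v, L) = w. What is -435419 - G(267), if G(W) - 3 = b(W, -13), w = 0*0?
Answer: -870843/2 ≈ -4.3542e+5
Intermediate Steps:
w = 0
b(v, L) = -½ (b(v, L) = -½ + (¼)*0 = -½ + 0 = -½)
G(W) = 5/2 (G(W) = 3 - ½ = 5/2)
-435419 - G(267) = -435419 - 1*5/2 = -435419 - 5/2 = -870843/2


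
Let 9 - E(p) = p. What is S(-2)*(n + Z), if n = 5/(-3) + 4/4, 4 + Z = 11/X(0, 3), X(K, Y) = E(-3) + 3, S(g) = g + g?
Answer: 236/15 ≈ 15.733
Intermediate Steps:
S(g) = 2*g
E(p) = 9 - p
X(K, Y) = 15 (X(K, Y) = (9 - 1*(-3)) + 3 = (9 + 3) + 3 = 12 + 3 = 15)
Z = -49/15 (Z = -4 + 11/15 = -49/15 ≈ -3.2667)
n = -⅔ (n = 5*(-⅓) + 4*(¼) = -5/3 + 1 = -⅔ ≈ -0.66667)
S(-2)*(n + Z) = (2*(-2))*(-⅔ - 49/15) = -4*(-59/15) = 236/15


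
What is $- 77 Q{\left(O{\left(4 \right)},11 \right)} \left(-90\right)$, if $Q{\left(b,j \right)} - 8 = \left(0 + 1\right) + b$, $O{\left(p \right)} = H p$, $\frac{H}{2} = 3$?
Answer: $228690$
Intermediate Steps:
$H = 6$ ($H = 2 \cdot 3 = 6$)
$O{\left(p \right)} = 6 p$
$Q{\left(b,j \right)} = 9 + b$ ($Q{\left(b,j \right)} = 8 + \left(\left(0 + 1\right) + b\right) = 8 + \left(1 + b\right) = 9 + b$)
$- 77 Q{\left(O{\left(4 \right)},11 \right)} \left(-90\right) = - 77 \left(9 + 6 \cdot 4\right) \left(-90\right) = - 77 \left(9 + 24\right) \left(-90\right) = \left(-77\right) 33 \left(-90\right) = \left(-2541\right) \left(-90\right) = 228690$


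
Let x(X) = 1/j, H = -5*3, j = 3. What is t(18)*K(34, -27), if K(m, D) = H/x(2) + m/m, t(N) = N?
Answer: -792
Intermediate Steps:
H = -15
x(X) = ⅓ (x(X) = 1/3 = ⅓)
K(m, D) = -44 (K(m, D) = -15/⅓ + m/m = -15*3 + 1 = -45 + 1 = -44)
t(18)*K(34, -27) = 18*(-44) = -792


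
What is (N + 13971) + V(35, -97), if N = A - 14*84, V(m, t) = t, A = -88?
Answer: 12610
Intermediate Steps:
N = -1264 (N = -88 - 14*84 = -88 - 1176 = -1264)
(N + 13971) + V(35, -97) = (-1264 + 13971) - 97 = 12707 - 97 = 12610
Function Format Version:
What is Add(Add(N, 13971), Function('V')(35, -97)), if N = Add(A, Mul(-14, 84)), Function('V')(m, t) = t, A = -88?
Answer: 12610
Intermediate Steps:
N = -1264 (N = Add(-88, Mul(-14, 84)) = Add(-88, -1176) = -1264)
Add(Add(N, 13971), Function('V')(35, -97)) = Add(Add(-1264, 13971), -97) = Add(12707, -97) = 12610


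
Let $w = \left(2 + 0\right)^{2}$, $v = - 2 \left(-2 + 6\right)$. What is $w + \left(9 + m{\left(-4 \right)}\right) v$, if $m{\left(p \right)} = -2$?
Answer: $-52$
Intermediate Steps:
$v = -8$ ($v = \left(-2\right) 4 = -8$)
$w = 4$ ($w = 2^{2} = 4$)
$w + \left(9 + m{\left(-4 \right)}\right) v = 4 + \left(9 - 2\right) \left(-8\right) = 4 + 7 \left(-8\right) = 4 - 56 = -52$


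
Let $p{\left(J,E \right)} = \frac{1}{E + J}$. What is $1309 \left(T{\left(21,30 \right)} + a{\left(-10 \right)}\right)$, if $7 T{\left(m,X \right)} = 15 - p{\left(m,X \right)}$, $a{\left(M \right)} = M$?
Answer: $- \frac{30866}{3} \approx -10289.0$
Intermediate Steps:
$T{\left(m,X \right)} = \frac{15}{7} - \frac{1}{7 \left(X + m\right)}$ ($T{\left(m,X \right)} = \frac{15 - \frac{1}{X + m}}{7} = \frac{15}{7} - \frac{1}{7 \left(X + m\right)}$)
$1309 \left(T{\left(21,30 \right)} + a{\left(-10 \right)}\right) = 1309 \left(\frac{-1 + 15 \cdot 30 + 15 \cdot 21}{7 \left(30 + 21\right)} - 10\right) = 1309 \left(\frac{-1 + 450 + 315}{7 \cdot 51} - 10\right) = 1309 \left(\frac{1}{7} \cdot \frac{1}{51} \cdot 764 - 10\right) = 1309 \left(\frac{764}{357} - 10\right) = 1309 \left(- \frac{2806}{357}\right) = - \frac{30866}{3}$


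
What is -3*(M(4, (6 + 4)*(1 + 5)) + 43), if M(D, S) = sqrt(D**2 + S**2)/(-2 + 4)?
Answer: -129 - 6*sqrt(226) ≈ -219.20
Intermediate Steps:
M(D, S) = sqrt(D**2 + S**2)/2
-3*(M(4, (6 + 4)*(1 + 5)) + 43) = -3*(sqrt(4**2 + ((6 + 4)*(1 + 5))**2)/2 + 43) = -3*(sqrt(16 + (10*6)**2)/2 + 43) = -3*(sqrt(16 + 60**2)/2 + 43) = -3*(sqrt(16 + 3600)/2 + 43) = -3*(sqrt(3616)/2 + 43) = -3*((4*sqrt(226))/2 + 43) = -3*(2*sqrt(226) + 43) = -3*(43 + 2*sqrt(226)) = -129 - 6*sqrt(226)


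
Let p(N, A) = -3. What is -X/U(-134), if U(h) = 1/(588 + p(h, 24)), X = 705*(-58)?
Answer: 23920650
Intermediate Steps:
X = -40890
U(h) = 1/585 (U(h) = 1/(588 - 3) = 1/585)
-X/U(-134) = -(-40890)/1/585 = -(-40890)*585 = -1*(-23920650) = 23920650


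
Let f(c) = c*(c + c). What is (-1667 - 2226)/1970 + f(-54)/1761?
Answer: 1544489/1156390 ≈ 1.3356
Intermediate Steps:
f(c) = 2*c**2 (f(c) = c*(2*c) = 2*c**2)
(-1667 - 2226)/1970 + f(-54)/1761 = (-1667 - 2226)/1970 + (2*(-54)**2)/1761 = -3893*1/1970 + (2*2916)*(1/1761) = -3893/1970 + 5832*(1/1761) = -3893/1970 + 1944/587 = 1544489/1156390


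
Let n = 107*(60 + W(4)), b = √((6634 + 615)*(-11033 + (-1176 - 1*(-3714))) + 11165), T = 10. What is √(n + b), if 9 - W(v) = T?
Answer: √(6313 + 3*I*√6841010) ≈ 90.509 + 43.347*I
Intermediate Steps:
W(v) = -1 (W(v) = 9 - 1*10 = 9 - 10 = -1)
b = 3*I*√6841010 (b = √(7249*(-11033 + (-1176 + 3714)) + 11165) = √(7249*(-11033 + 2538) + 11165) = √(7249*(-8495) + 11165) = √(-61580255 + 11165) = √(-61569090) = 3*I*√6841010 ≈ 7846.6*I)
n = 6313 (n = 107*(60 - 1) = 107*59 = 6313)
√(n + b) = √(6313 + 3*I*√6841010)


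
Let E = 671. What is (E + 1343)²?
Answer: 4056196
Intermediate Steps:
(E + 1343)² = (671 + 1343)² = 2014² = 4056196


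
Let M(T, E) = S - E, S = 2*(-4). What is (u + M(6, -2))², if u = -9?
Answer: 225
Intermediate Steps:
S = -8
u = -9 (u = -1*9 = -9)
M(T, E) = -8 - E
(u + M(6, -2))² = (-9 + (-8 - 1*(-2)))² = (-9 + (-8 + 2))² = (-9 - 6)² = (-15)² = 225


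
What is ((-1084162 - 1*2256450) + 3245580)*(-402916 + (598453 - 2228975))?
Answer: 193241680016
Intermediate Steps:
((-1084162 - 1*2256450) + 3245580)*(-402916 + (598453 - 2228975)) = ((-1084162 - 2256450) + 3245580)*(-402916 - 1630522) = (-3340612 + 3245580)*(-2033438) = -95032*(-2033438) = 193241680016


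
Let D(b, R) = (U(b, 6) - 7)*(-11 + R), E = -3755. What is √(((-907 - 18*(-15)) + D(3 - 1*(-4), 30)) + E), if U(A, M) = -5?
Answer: 2*I*√1155 ≈ 67.971*I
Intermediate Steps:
D(b, R) = 132 - 12*R (D(b, R) = (-5 - 7)*(-11 + R) = -12*(-11 + R) = 132 - 12*R)
√(((-907 - 18*(-15)) + D(3 - 1*(-4), 30)) + E) = √(((-907 - 18*(-15)) + (132 - 12*30)) - 3755) = √(((-907 + 270) + (132 - 360)) - 3755) = √((-637 - 228) - 3755) = √(-865 - 3755) = √(-4620) = 2*I*√1155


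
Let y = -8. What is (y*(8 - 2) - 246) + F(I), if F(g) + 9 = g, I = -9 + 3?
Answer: -309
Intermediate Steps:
I = -6
F(g) = -9 + g
(y*(8 - 2) - 246) + F(I) = (-8*(8 - 2) - 246) + (-9 - 6) = (-8*6 - 246) - 15 = (-48 - 246) - 15 = -294 - 15 = -309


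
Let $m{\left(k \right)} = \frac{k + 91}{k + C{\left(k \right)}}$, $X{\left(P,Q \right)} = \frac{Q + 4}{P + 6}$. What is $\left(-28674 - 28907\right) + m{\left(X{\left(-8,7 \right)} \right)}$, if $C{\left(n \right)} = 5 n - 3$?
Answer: $- \frac{460667}{8} \approx -57583.0$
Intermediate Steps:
$X{\left(P,Q \right)} = \frac{4 + Q}{6 + P}$
$C{\left(n \right)} = -3 + 5 n$
$m{\left(k \right)} = \frac{91 + k}{-3 + 6 k}$ ($m{\left(k \right)} = \frac{k + 91}{k + \left(-3 + 5 k\right)} = \frac{91 + k}{-3 + 6 k}$)
$\left(-28674 - 28907\right) + m{\left(X{\left(-8,7 \right)} \right)} = \left(-28674 - 28907\right) + \frac{91 + \frac{4 + 7}{6 - 8}}{3 \left(-1 + 2 \frac{4 + 7}{6 - 8}\right)} = -57581 + \frac{91 + \frac{1}{-2} \cdot 11}{3 \left(-1 + 2 \frac{1}{-2} \cdot 11\right)} = -57581 + \frac{91 - \frac{11}{2}}{3 \left(-1 + 2 \left(\left(- \frac{1}{2}\right) 11\right)\right)} = -57581 + \frac{91 - \frac{11}{2}}{3 \left(-1 + 2 \left(- \frac{11}{2}\right)\right)} = -57581 + \frac{1}{3} \frac{1}{-1 - 11} \cdot \frac{171}{2} = -57581 + \frac{1}{3} \frac{1}{-12} \cdot \frac{171}{2} = -57581 + \frac{1}{3} \left(- \frac{1}{12}\right) \frac{171}{2} = -57581 - \frac{19}{8} = - \frac{460667}{8}$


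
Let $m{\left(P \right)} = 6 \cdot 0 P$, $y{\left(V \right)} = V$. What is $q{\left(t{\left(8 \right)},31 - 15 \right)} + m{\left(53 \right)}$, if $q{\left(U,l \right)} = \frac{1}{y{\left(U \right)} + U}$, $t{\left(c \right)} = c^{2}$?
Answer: $\frac{1}{128} \approx 0.0078125$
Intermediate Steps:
$q{\left(U,l \right)} = \frac{1}{2 U}$ ($q{\left(U,l \right)} = \frac{1}{U + U} = \frac{1}{2 U}$)
$m{\left(P \right)} = 0$ ($m{\left(P \right)} = 0 P = 0$)
$q{\left(t{\left(8 \right)},31 - 15 \right)} + m{\left(53 \right)} = \frac{1}{2 \cdot 8^{2}} + 0 = \frac{1}{2 \cdot 64} + 0 = \frac{1}{2} \cdot \frac{1}{64} + 0 = \frac{1}{128} + 0 = \frac{1}{128}$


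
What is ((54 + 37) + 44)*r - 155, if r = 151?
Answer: 20230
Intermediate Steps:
((54 + 37) + 44)*r - 155 = ((54 + 37) + 44)*151 - 155 = (91 + 44)*151 - 155 = 135*151 - 155 = 20385 - 155 = 20230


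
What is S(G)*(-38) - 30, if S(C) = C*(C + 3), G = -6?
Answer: -714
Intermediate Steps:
S(C) = C*(3 + C)
S(G)*(-38) - 30 = -6*(3 - 6)*(-38) - 30 = -6*(-3)*(-38) - 30 = 18*(-38) - 30 = -684 - 30 = -714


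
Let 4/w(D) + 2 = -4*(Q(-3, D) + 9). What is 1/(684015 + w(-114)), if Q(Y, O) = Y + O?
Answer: 215/147063227 ≈ 1.4620e-6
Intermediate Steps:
Q(Y, O) = O + Y
w(D) = 4/(-26 - 4*D) (w(D) = 4/(-2 - 4*((D - 3) + 9)) = 4/(-2 - 4*((-3 + D) + 9)) = 4/(-2 - 4*(6 + D)) = 4/(-2 + (-24 - 4*D)) = 4/(-26 - 4*D))
1/(684015 + w(-114)) = 1/(684015 - 2/(13 + 2*(-114))) = 1/(684015 - 2/(13 - 228)) = 1/(684015 - 2/(-215)) = 1/(684015 - 2*(-1/215)) = 1/(684015 + 2/215) = 1/(147063227/215) = 215/147063227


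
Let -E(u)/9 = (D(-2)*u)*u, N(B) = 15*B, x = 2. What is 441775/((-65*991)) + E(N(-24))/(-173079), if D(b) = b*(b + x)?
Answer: -88355/12883 ≈ -6.8583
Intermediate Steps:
D(b) = b*(2 + b) (D(b) = b*(b + 2) = b*(2 + b))
E(u) = 0 (E(u) = -9*(-2*(2 - 2))*u*u = -9*(-2*0)*u*u = -9*0*u*u = -0*u = -9*0 = 0)
441775/((-65*991)) + E(N(-24))/(-173079) = 441775/((-65*991)) + 0/(-173079) = 441775/(-64415) + 0*(-1/173079) = 441775*(-1/64415) + 0 = -88355/12883 + 0 = -88355/12883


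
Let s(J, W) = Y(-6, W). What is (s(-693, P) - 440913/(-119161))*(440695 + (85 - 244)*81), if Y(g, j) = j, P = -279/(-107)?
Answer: 34406507135760/12750227 ≈ 2.6985e+6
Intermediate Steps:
P = 279/107 (P = -279*(-1/107) = 279/107 ≈ 2.6075)
s(J, W) = W
(s(-693, P) - 440913/(-119161))*(440695 + (85 - 244)*81) = (279/107 - 440913/(-119161))*(440695 + (85 - 244)*81) = (279/107 - 440913*(-1/119161))*(440695 - 159*81) = (279/107 + 440913/119161)*(440695 - 12879) = (80423610/12750227)*427816 = 34406507135760/12750227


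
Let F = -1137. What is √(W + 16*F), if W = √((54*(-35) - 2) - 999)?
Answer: √(-18192 + 7*I*√59) ≈ 0.199 + 134.88*I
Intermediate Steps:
W = 7*I*√59 (W = √((-1890 - 2) - 999) = √(-1892 - 999) = √(-2891) = 7*I*√59 ≈ 53.768*I)
√(W + 16*F) = √(7*I*√59 + 16*(-1137)) = √(7*I*√59 - 18192) = √(-18192 + 7*I*√59)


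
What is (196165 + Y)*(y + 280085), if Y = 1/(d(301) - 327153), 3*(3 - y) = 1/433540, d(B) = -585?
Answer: 23420343052287124671871/426262597560 ≈ 5.4943e+10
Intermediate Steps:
y = 3901859/1300620 (y = 3 - ⅓/433540 = 3 - ⅓*1/433540 = 3 - 1/1300620 = 3901859/1300620 ≈ 3.0000)
Y = -1/327738 (Y = 1/(-585 - 327153) = 1/(-327738) = -1/327738 ≈ -3.0512e-6)
(196165 + Y)*(y + 280085) = (196165 - 1/327738)*(3901859/1300620 + 280085) = (64290724769/327738)*(364288054559/1300620) = 23420343052287124671871/426262597560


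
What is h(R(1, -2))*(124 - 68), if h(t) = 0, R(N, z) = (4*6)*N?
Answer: 0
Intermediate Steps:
R(N, z) = 24*N
h(R(1, -2))*(124 - 68) = 0*(124 - 68) = 0*56 = 0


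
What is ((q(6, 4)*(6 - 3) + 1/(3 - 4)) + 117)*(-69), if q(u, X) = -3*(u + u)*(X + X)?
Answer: 51612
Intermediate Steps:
q(u, X) = -12*X*u (q(u, X) = -3*2*u*2*X = -12*X*u)
((q(6, 4)*(6 - 3) + 1/(3 - 4)) + 117)*(-69) = (((-12*4*6)*(6 - 3) + 1/(3 - 4)) + 117)*(-69) = ((-288*3 + 1/(-1)) + 117)*(-69) = ((-864 + 1*(-1)) + 117)*(-69) = ((-864 - 1) + 117)*(-69) = (-865 + 117)*(-69) = -748*(-69) = 51612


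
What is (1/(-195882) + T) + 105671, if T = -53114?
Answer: 10294970273/195882 ≈ 52557.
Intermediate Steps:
(1/(-195882) + T) + 105671 = (1/(-195882) - 53114) + 105671 = (-1/195882 - 53114) + 105671 = -10404076549/195882 + 105671 = 10294970273/195882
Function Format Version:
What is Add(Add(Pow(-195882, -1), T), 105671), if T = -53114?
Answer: Rational(10294970273, 195882) ≈ 52557.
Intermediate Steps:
Add(Add(Pow(-195882, -1), T), 105671) = Add(Add(Pow(-195882, -1), -53114), 105671) = Add(Add(Rational(-1, 195882), -53114), 105671) = Add(Rational(-10404076549, 195882), 105671) = Rational(10294970273, 195882)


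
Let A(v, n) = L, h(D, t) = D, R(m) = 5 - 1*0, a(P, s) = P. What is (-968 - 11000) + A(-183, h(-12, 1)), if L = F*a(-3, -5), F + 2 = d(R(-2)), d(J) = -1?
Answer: -11959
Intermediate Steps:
R(m) = 5 (R(m) = 5 + 0 = 5)
F = -3 (F = -2 - 1 = -3)
L = 9 (L = -3*(-3) = 9)
A(v, n) = 9
(-968 - 11000) + A(-183, h(-12, 1)) = (-968 - 11000) + 9 = -11968 + 9 = -11959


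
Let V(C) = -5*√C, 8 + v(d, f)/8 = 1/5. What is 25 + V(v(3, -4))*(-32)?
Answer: 25 + 64*I*√390 ≈ 25.0 + 1263.9*I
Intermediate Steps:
v(d, f) = -312/5 (v(d, f) = -64 + 8/5 = -312/5)
25 + V(v(3, -4))*(-32) = 25 - 2*I*√390*(-32) = 25 + 64*I*√390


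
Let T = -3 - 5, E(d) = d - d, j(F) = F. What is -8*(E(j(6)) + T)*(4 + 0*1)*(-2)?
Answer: -512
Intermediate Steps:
E(d) = 0
T = -8
-8*(E(j(6)) + T)*(4 + 0*1)*(-2) = -8*(0 - 8)*(4 + 0*1)*(-2) = -(-64)*(4 + 0)*(-2) = -(-64)*4*(-2) = -8*(-32)*(-2) = 256*(-2) = -512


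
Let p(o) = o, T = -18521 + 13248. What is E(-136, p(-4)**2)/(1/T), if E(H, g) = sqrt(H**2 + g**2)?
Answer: -42184*sqrt(293) ≈ -7.2207e+5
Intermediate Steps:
T = -5273
E(-136, p(-4)**2)/(1/T) = sqrt((-136)**2 + ((-4)**2)**2)/(1/(-5273)) = sqrt(18496 + 16**2)/(-1/5273) = sqrt(18496 + 256)*(-5273) = sqrt(18752)*(-5273) = (8*sqrt(293))*(-5273) = -42184*sqrt(293)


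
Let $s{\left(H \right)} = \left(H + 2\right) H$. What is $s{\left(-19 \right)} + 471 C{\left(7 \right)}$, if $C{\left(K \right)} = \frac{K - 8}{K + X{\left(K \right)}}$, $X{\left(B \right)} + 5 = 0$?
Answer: $\frac{175}{2} \approx 87.5$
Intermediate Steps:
$s{\left(H \right)} = H \left(2 + H\right)$ ($s{\left(H \right)} = \left(2 + H\right) H = H \left(2 + H\right)$)
$X{\left(B \right)} = -5$ ($X{\left(B \right)} = -5 + 0 = -5$)
$C{\left(K \right)} = \frac{-8 + K}{-5 + K}$ ($C{\left(K \right)} = \frac{K - 8}{K - 5} = \frac{-8 + K}{-5 + K}$)
$s{\left(-19 \right)} + 471 C{\left(7 \right)} = - 19 \left(2 - 19\right) + 471 \frac{-8 + 7}{-5 + 7} = \left(-19\right) \left(-17\right) + 471 \cdot \frac{1}{2} \left(-1\right) = 323 + 471 \cdot \frac{1}{2} \left(-1\right) = 323 + 471 \left(- \frac{1}{2}\right) = 323 - \frac{471}{2} = \frac{175}{2}$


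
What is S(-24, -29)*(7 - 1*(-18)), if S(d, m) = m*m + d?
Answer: 20425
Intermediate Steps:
S(d, m) = d + m**2 (S(d, m) = m**2 + d = d + m**2)
S(-24, -29)*(7 - 1*(-18)) = (-24 + (-29)**2)*(7 - 1*(-18)) = (-24 + 841)*(7 + 18) = 817*25 = 20425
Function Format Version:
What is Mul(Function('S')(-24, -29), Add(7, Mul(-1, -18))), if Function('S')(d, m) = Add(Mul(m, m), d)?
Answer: 20425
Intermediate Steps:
Function('S')(d, m) = Add(d, Pow(m, 2)) (Function('S')(d, m) = Add(Pow(m, 2), d) = Add(d, Pow(m, 2)))
Mul(Function('S')(-24, -29), Add(7, Mul(-1, -18))) = Mul(Add(-24, Pow(-29, 2)), Add(7, Mul(-1, -18))) = Mul(Add(-24, 841), Add(7, 18)) = Mul(817, 25) = 20425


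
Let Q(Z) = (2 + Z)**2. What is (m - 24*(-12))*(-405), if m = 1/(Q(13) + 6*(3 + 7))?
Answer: -2216187/19 ≈ -1.1664e+5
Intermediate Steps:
m = 1/285 (m = 1/((2 + 13)**2 + 6*(3 + 7)) = 1/(15**2 + 6*10) = 1/(225 + 60) = 1/285 ≈ 0.0035088)
(m - 24*(-12))*(-405) = (1/285 - 24*(-12))*(-405) = (1/285 + 288)*(-405) = (82081/285)*(-405) = -2216187/19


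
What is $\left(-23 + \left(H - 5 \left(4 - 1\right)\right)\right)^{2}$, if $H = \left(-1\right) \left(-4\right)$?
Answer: $1156$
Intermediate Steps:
$H = 4$
$\left(-23 + \left(H - 5 \left(4 - 1\right)\right)\right)^{2} = \left(-23 + \left(4 - 5 \left(4 - 1\right)\right)\right)^{2} = \left(-23 + \left(4 - 15\right)\right)^{2} = \left(-23 - 11\right)^{2} = \left(-34\right)^{2} = 1156$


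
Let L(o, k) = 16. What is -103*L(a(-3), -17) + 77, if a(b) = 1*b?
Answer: -1571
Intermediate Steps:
a(b) = b
-103*L(a(-3), -17) + 77 = -103*16 + 77 = -1648 + 77 = -1571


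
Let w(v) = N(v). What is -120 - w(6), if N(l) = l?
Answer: -126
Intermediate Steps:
w(v) = v
-120 - w(6) = -120 - 1*6 = -120 - 6 = -126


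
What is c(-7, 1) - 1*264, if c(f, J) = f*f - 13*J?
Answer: -228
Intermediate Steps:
c(f, J) = f² - 13*J
c(-7, 1) - 1*264 = ((-7)² - 13*1) - 1*264 = (49 - 13) - 264 = 36 - 264 = -228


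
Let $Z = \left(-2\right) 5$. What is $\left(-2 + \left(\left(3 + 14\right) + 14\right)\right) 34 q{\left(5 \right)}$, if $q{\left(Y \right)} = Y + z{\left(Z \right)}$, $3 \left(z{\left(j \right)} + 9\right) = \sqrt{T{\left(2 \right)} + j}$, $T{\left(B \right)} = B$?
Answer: $-3944 + \frac{1972 i \sqrt{2}}{3} \approx -3944.0 + 929.61 i$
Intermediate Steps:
$Z = -10$
$z{\left(j \right)} = -9 + \frac{\sqrt{2 + j}}{3}$
$q{\left(Y \right)} = -9 + Y + \frac{2 i \sqrt{2}}{3}$ ($q{\left(Y \right)} = Y - \left(9 - \frac{\sqrt{2 - 10}}{3}\right) = Y - \left(9 - \frac{\sqrt{-8}}{3}\right) = Y - \left(9 - \frac{2 i \sqrt{2}}{3}\right) = -9 + Y + \frac{2 i \sqrt{2}}{3}$)
$\left(-2 + \left(\left(3 + 14\right) + 14\right)\right) 34 q{\left(5 \right)} = \left(-2 + \left(\left(3 + 14\right) + 14\right)\right) 34 \left(-9 + 5 + \frac{2 i \sqrt{2}}{3}\right) = \left(-2 + \left(17 + 14\right)\right) 34 \left(-4 + \frac{2 i \sqrt{2}}{3}\right) = \left(-2 + 31\right) 34 \left(-4 + \frac{2 i \sqrt{2}}{3}\right) = 29 \cdot 34 \left(-4 + \frac{2 i \sqrt{2}}{3}\right) = 986 \left(-4 + \frac{2 i \sqrt{2}}{3}\right) = -3944 + \frac{1972 i \sqrt{2}}{3}$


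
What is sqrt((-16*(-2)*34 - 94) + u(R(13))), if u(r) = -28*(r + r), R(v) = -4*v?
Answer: 3*sqrt(434) ≈ 62.498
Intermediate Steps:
u(r) = -56*r
sqrt((-16*(-2)*34 - 94) + u(R(13))) = sqrt((-16*(-2)*34 - 94) - (-224)*13) = sqrt((32*34 - 94) - 56*(-52)) = sqrt((1088 - 94) + 2912) = sqrt(994 + 2912) = sqrt(3906) = 3*sqrt(434)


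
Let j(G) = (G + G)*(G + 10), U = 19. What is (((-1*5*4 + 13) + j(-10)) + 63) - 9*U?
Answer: -115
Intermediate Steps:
j(G) = 2*G*(10 + G) (j(G) = (2*G)*(10 + G) = 2*G*(10 + G))
(((-1*5*4 + 13) + j(-10)) + 63) - 9*U = (((-1*5*4 + 13) + 2*(-10)*(10 - 10)) + 63) - 9*19 = (((-5*4 + 13) + 2*(-10)*0) + 63) - 171 = (((-20 + 13) + 0) + 63) - 171 = ((-7 + 0) + 63) - 171 = (-7 + 63) - 171 = 56 - 171 = -115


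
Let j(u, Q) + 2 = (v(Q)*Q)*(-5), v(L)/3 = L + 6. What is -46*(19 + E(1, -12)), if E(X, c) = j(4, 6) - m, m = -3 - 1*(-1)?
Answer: 48806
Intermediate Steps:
v(L) = 18 + 3*L (v(L) = 3*(L + 6) = 3*(6 + L) = 18 + 3*L)
j(u, Q) = -2 - 5*Q*(18 + 3*Q) (j(u, Q) = -2 + ((18 + 3*Q)*Q)*(-5) = -2 + (Q*(18 + 3*Q))*(-5) = -2 - 5*Q*(18 + 3*Q))
m = -2 (m = -3 + 1 = -2)
E(X, c) = -1080 (E(X, c) = (-2 - 15*6*(6 + 6)) - 1*(-2) = (-2 - 15*6*12) + 2 = (-2 - 1080) + 2 = -1082 + 2 = -1080)
-46*(19 + E(1, -12)) = -46*(19 - 1080) = -46*(-1061) = 48806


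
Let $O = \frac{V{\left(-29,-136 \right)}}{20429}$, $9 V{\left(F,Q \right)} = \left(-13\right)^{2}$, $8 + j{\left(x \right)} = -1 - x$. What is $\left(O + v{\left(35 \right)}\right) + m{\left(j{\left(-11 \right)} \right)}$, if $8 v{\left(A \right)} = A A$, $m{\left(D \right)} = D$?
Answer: $\frac{228172853}{1470888} \approx 155.13$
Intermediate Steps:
$j{\left(x \right)} = -9 - x$ ($j{\left(x \right)} = -8 - \left(1 + x\right) = -9 - x$)
$V{\left(F,Q \right)} = \frac{169}{9}$ ($V{\left(F,Q \right)} = \frac{\left(-13\right)^{2}}{9} = \frac{1}{9} \cdot 169 = \frac{169}{9}$)
$v{\left(A \right)} = \frac{A^{2}}{8}$ ($v{\left(A \right)} = \frac{A A}{8} = \frac{A^{2}}{8}$)
$O = \frac{169}{183861}$ ($O = \frac{169}{9 \cdot 20429} = \frac{169}{9} \cdot \frac{1}{20429} = \frac{169}{183861} \approx 0.00091917$)
$\left(O + v{\left(35 \right)}\right) + m{\left(j{\left(-11 \right)} \right)} = \left(\frac{169}{183861} + \frac{35^{2}}{8}\right) - -2 = \left(\frac{169}{183861} + \frac{1}{8} \cdot 1225\right) + \left(-9 + 11\right) = \left(\frac{169}{183861} + \frac{1225}{8}\right) + 2 = \frac{225231077}{1470888} + 2 = \frac{228172853}{1470888}$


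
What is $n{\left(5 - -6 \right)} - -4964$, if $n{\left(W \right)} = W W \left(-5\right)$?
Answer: $4359$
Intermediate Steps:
$n{\left(W \right)} = - 5 W^{2}$ ($n{\left(W \right)} = W^{2} \left(-5\right) = - 5 W^{2}$)
$n{\left(5 - -6 \right)} - -4964 = - 5 \left(5 - -6\right)^{2} - -4964 = - 5 \left(5 + 6\right)^{2} + 4964 = - 5 \cdot 11^{2} + 4964 = \left(-5\right) 121 + 4964 = -605 + 4964 = 4359$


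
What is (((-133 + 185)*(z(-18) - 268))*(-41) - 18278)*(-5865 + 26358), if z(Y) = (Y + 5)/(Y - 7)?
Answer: 282797948862/25 ≈ 1.1312e+10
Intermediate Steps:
z(Y) = (5 + Y)/(-7 + Y)
(((-133 + 185)*(z(-18) - 268))*(-41) - 18278)*(-5865 + 26358) = (((-133 + 185)*((5 - 18)/(-7 - 18) - 268))*(-41) - 18278)*(-5865 + 26358) = ((52*(-13/(-25) - 268))*(-41) - 18278)*20493 = ((52*(-1/25*(-13) - 268))*(-41) - 18278)*20493 = ((52*(13/25 - 268))*(-41) - 18278)*20493 = ((52*(-6687/25))*(-41) - 18278)*20493 = (-347724/25*(-41) - 18278)*20493 = (14256684/25 - 18278)*20493 = (13799734/25)*20493 = 282797948862/25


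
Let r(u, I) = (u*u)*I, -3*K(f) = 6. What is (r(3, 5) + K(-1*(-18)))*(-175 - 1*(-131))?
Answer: -1892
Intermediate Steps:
K(f) = -2 (K(f) = -⅓*6 = -2)
r(u, I) = I*u² (r(u, I) = u²*I = I*u²)
(r(3, 5) + K(-1*(-18)))*(-175 - 1*(-131)) = (5*3² - 2)*(-175 - 1*(-131)) = (5*9 - 2)*(-175 + 131) = (45 - 2)*(-44) = 43*(-44) = -1892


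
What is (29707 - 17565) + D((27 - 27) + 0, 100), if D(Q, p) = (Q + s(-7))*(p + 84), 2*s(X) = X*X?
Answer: 16650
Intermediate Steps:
s(X) = X**2/2 (s(X) = (X*X)/2 = X**2/2)
D(Q, p) = (84 + p)*(49/2 + Q) (D(Q, p) = (Q + (1/2)*(-7)**2)*(p + 84) = (Q + (1/2)*49)*(84 + p) = (Q + 49/2)*(84 + p) = (49/2 + Q)*(84 + p) = (84 + p)*(49/2 + Q))
(29707 - 17565) + D((27 - 27) + 0, 100) = (29707 - 17565) + (2058 + 84*((27 - 27) + 0) + (49/2)*100 + ((27 - 27) + 0)*100) = 12142 + (2058 + 84*(0 + 0) + 2450 + (0 + 0)*100) = 12142 + (2058 + 84*0 + 2450 + 0*100) = 12142 + (2058 + 0 + 2450 + 0) = 12142 + 4508 = 16650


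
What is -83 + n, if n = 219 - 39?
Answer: 97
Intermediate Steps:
n = 180
-83 + n = -83 + 180 = 97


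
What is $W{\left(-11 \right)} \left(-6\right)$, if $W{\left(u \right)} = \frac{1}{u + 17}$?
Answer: $-1$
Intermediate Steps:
$W{\left(u \right)} = \frac{1}{17 + u}$
$W{\left(-11 \right)} \left(-6\right) = \frac{1}{17 - 11} \left(-6\right) = \frac{1}{6} \left(-6\right) = -1$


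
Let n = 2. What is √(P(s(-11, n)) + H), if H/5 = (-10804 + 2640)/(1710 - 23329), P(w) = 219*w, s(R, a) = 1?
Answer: √610881431/1663 ≈ 14.862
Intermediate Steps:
H = 3140/1663 (H = 5*((-10804 + 2640)/(1710 - 23329)) = 5*(-8164/(-21619)) = 5*(-8164*(-1/21619)) = 5*(628/1663) = 3140/1663 ≈ 1.8882)
√(P(s(-11, n)) + H) = √(219*1 + 3140/1663) = √(219 + 3140/1663) = √(367337/1663) = √610881431/1663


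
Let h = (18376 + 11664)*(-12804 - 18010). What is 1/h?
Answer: -1/925652560 ≈ -1.0803e-9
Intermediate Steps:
h = -925652560 (h = 30040*(-30814) = -925652560)
1/h = 1/(-925652560) = -1/925652560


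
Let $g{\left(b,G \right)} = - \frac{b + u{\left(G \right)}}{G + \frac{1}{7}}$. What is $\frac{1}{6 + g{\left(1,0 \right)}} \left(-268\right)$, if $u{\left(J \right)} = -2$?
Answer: $- \frac{268}{13} \approx -20.615$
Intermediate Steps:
$g{\left(b,G \right)} = - \frac{-2 + b}{\frac{1}{7} + G}$ ($g{\left(b,G \right)} = - \frac{b - 2}{G + \frac{1}{7}} = - \frac{-2 + b}{G + \frac{1}{7}} = - \frac{-2 + b}{\frac{1}{7} + G}$)
$\frac{1}{6 + g{\left(1,0 \right)}} \left(-268\right) = \frac{1}{6 + \frac{7 \left(2 - 1\right)}{1 + 7 \cdot 0}} \left(-268\right) = \frac{1}{6 + \frac{7 \left(2 - 1\right)}{1 + 0}} \left(-268\right) = \frac{1}{6 + 7 \cdot 1^{-1} \cdot 1} \left(-268\right) = \frac{1}{6 + 7 \cdot 1 \cdot 1} \left(-268\right) = \frac{1}{6 + 7} \left(-268\right) = \frac{1}{13} \left(-268\right) = - \frac{268}{13}$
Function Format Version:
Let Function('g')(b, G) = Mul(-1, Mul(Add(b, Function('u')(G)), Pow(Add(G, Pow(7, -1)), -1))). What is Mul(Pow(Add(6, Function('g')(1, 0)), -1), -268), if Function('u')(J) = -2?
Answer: Rational(-268, 13) ≈ -20.615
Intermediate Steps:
Function('g')(b, G) = Mul(-1, Pow(Add(Rational(1, 7), G), -1), Add(-2, b)) (Function('g')(b, G) = Mul(-1, Mul(Add(b, -2), Pow(Add(G, Pow(7, -1)), -1))) = Mul(-1, Mul(Add(-2, b), Pow(Add(G, Rational(1, 7)), -1))) = Mul(-1, Mul(Add(-2, b), Pow(Add(Rational(1, 7), G), -1))) = Mul(-1, Mul(Pow(Add(Rational(1, 7), G), -1), Add(-2, b))) = Mul(-1, Pow(Add(Rational(1, 7), G), -1), Add(-2, b)))
Mul(Pow(Add(6, Function('g')(1, 0)), -1), -268) = Mul(Pow(Add(6, Mul(7, Pow(Add(1, Mul(7, 0)), -1), Add(2, Mul(-1, 1)))), -1), -268) = Mul(Pow(Add(6, Mul(7, Pow(Add(1, 0), -1), Add(2, -1))), -1), -268) = Mul(Pow(Add(6, Mul(7, Pow(1, -1), 1)), -1), -268) = Mul(Pow(Add(6, Mul(7, 1, 1)), -1), -268) = Mul(Pow(Add(6, 7), -1), -268) = Mul(Pow(13, -1), -268) = Mul(Rational(1, 13), -268) = Rational(-268, 13)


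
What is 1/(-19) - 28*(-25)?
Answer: 13299/19 ≈ 699.95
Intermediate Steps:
1/(-19) - 28*(-25) = -1/19 + 700 = 13299/19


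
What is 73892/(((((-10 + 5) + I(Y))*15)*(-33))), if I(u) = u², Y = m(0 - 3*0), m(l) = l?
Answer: 73892/2475 ≈ 29.855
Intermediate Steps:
Y = 0 (Y = 0 - 3*0 = 0 + 0 = 0)
73892/(((((-10 + 5) + I(Y))*15)*(-33))) = 73892/(((((-10 + 5) + 0²)*15)*(-33))) = 73892/((((-5 + 0)*15)*(-33))) = 73892/((-5*15*(-33))) = 73892/((-75*(-33))) = 73892/2475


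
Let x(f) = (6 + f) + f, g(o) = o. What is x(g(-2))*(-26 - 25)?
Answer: -102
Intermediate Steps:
x(f) = 6 + 2*f
x(g(-2))*(-26 - 25) = (6 + 2*(-2))*(-26 - 25) = (6 - 4)*(-51) = 2*(-51) = -102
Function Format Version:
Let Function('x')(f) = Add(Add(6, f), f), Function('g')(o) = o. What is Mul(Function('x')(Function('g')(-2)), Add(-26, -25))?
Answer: -102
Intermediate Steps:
Function('x')(f) = Add(6, Mul(2, f))
Mul(Function('x')(Function('g')(-2)), Add(-26, -25)) = Mul(Add(6, Mul(2, -2)), Add(-26, -25)) = Mul(Add(6, -4), -51) = Mul(2, -51) = -102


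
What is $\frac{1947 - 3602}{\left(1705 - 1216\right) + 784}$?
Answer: $- \frac{1655}{1273} \approx -1.3001$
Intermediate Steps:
$\frac{1947 - 3602}{\left(1705 - 1216\right) + 784} = - \frac{1655}{\left(1705 - 1216\right) + 784} = - \frac{1655}{489 + 784} = - \frac{1655}{1273}$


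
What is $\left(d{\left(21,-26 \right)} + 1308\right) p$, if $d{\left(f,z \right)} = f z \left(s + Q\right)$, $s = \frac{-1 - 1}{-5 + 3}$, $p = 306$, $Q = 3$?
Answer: $-268056$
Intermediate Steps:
$s = 1$ ($s = - \frac{2}{-2} = \left(-2\right) \left(- \frac{1}{2}\right) = 1$)
$d{\left(f,z \right)} = 4 f z$ ($d{\left(f,z \right)} = f z \left(1 + 3\right) = f z 4 = f 4 z = 4 f z$)
$\left(d{\left(21,-26 \right)} + 1308\right) p = \left(4 \cdot 21 \left(-26\right) + 1308\right) 306 = \left(-2184 + 1308\right) 306 = \left(-876\right) 306 = -268056$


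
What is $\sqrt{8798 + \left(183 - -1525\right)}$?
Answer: $\sqrt{10506} \approx 102.5$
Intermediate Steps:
$\sqrt{8798 + \left(183 - -1525\right)} = \sqrt{8798 + \left(183 + 1525\right)} = \sqrt{8798 + 1708} = \sqrt{10506}$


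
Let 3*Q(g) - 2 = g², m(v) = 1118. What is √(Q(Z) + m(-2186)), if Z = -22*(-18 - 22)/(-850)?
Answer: 2*√2021237/85 ≈ 33.452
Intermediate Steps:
Z = -88/85 (Z = -22*(-40)*(-1/850) = 880*(-1/850) = -88/85 ≈ -1.0353)
Q(g) = ⅔ + g²/3
√(Q(Z) + m(-2186)) = √((⅔ + (-88/85)²/3) + 1118) = √((⅔ + (⅓)*(7744/7225)) + 1118) = √((⅔ + 7744/21675) + 1118) = √(7398/7225 + 1118) = √(8084948/7225) = 2*√2021237/85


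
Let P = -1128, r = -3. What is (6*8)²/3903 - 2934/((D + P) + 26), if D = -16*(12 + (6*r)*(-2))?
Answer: 2626647/1216435 ≈ 2.1593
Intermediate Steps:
D = -768 (D = -16*(12 + (6*(-3))*(-2)) = -16*(12 - 18*(-2)) = -16*(12 + 36) = -16*48 = -768)
(6*8)²/3903 - 2934/((D + P) + 26) = (6*8)²/3903 - 2934/((-768 - 1128) + 26) = 48²*(1/3903) - 2934/(-1896 + 26) = 2304*(1/3903) - 2934/(-1870) = 768/1301 - 2934*(-1/1870) = 768/1301 + 1467/935 = 2626647/1216435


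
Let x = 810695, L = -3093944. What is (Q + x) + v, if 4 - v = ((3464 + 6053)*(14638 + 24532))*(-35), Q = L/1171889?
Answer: 15290973900188817/1171889 ≈ 1.3048e+10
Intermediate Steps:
Q = -3093944/1171889 ≈ -2.6401
v = 13047331154 (v = 4 - (3464 + 6053)*(14638 + 24532)*(-35) = 4 - 9517*39170*(-35) = 4 - 372780890*(-35) = 4 - 1*(-13047331150) = 4 + 13047331150 = 13047331154)
(Q + x) + v = (-3093944/1171889 + 810695) + 13047331154 = 950041458911/1171889 + 13047331154 = 15290973900188817/1171889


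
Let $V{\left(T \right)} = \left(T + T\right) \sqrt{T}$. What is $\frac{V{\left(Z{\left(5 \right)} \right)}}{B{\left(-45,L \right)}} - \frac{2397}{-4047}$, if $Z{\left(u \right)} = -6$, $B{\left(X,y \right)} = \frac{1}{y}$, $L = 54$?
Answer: $\frac{799}{1349} - 648 i \sqrt{6} \approx 0.59229 - 1587.3 i$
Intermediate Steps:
$V{\left(T \right)} = 2 T^{\frac{3}{2}}$ ($V{\left(T \right)} = 2 T \sqrt{T} = 2 T^{\frac{3}{2}}$)
$\frac{V{\left(Z{\left(5 \right)} \right)}}{B{\left(-45,L \right)}} - \frac{2397}{-4047} = \frac{2 \left(-6\right)^{\frac{3}{2}}}{\frac{1}{54}} - \frac{2397}{-4047} = 2 \left(- 6 i \sqrt{6}\right) \frac{1}{\frac{1}{54}} - - \frac{799}{1349} = - 12 i \sqrt{6} \cdot 54 + \frac{799}{1349} = - 648 i \sqrt{6} + \frac{799}{1349} = \frac{799}{1349} - 648 i \sqrt{6}$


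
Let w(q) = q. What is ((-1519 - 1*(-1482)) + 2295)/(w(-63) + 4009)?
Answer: 1129/1973 ≈ 0.57222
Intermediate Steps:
((-1519 - 1*(-1482)) + 2295)/(w(-63) + 4009) = ((-1519 - 1*(-1482)) + 2295)/(-63 + 4009) = ((-1519 + 1482) + 2295)/3946 = (-37 + 2295)*(1/3946) = 2258*(1/3946) = 1129/1973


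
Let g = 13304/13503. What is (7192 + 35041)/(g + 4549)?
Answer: 570272199/61438451 ≈ 9.2820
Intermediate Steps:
g = 13304/13503 (g = 13304*(1/13503) = 13304/13503 ≈ 0.98526)
(7192 + 35041)/(g + 4549) = (7192 + 35041)/(13304/13503 + 4549) = 42233/(61438451/13503) = 42233*(13503/61438451) = 570272199/61438451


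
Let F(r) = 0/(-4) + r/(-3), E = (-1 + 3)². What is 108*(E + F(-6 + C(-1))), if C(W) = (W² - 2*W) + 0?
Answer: 540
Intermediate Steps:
C(W) = W² - 2*W
E = 4 (E = 2² = 4)
F(r) = -r/3 (F(r) = 0*(-¼) + r*(-⅓) = 0 - r/3 = -r/3)
108*(E + F(-6 + C(-1))) = 108*(4 - (-6 - (-2 - 1))/3) = 108*(4 - (-6 - 1*(-3))/3) = 108*(4 - (-6 + 3)/3) = 108*(4 - ⅓*(-3)) = 108*(4 + 1) = 108*5 = 540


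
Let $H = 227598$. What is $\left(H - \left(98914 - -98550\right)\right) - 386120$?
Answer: $-355986$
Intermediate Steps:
$\left(H - \left(98914 - -98550\right)\right) - 386120 = \left(227598 - \left(98914 - -98550\right)\right) - 386120 = \left(227598 - \left(98914 + 98550\right)\right) - 386120 = \left(227598 - 197464\right) - 386120 = 30134 - 386120 = -355986$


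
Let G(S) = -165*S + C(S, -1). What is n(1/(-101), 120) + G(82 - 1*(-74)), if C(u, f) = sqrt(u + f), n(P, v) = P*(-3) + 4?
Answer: -2599333/101 + sqrt(155) ≈ -25724.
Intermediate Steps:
n(P, v) = 4 - 3*P (n(P, v) = -3*P + 4 = 4 - 3*P)
C(u, f) = sqrt(f + u)
G(S) = sqrt(-1 + S) - 165*S (G(S) = -165*S + sqrt(-1 + S) = sqrt(-1 + S) - 165*S)
n(1/(-101), 120) + G(82 - 1*(-74)) = (4 - 3/(-101)) + (sqrt(-1 + (82 - 1*(-74))) - 165*(82 - 1*(-74))) = (4 - 3*(-1/101)) + (sqrt(-1 + (82 + 74)) - 165*(82 + 74)) = (4 + 3/101) + (sqrt(-1 + 156) - 165*156) = 407/101 + (sqrt(155) - 25740) = 407/101 + (-25740 + sqrt(155)) = -2599333/101 + sqrt(155)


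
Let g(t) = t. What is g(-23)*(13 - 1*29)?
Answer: 368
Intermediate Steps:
g(-23)*(13 - 1*29) = -23*(13 - 1*29) = -23*(13 - 29) = -23*(-16) = 368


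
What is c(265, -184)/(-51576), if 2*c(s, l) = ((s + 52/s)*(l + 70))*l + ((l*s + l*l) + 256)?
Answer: -183781079/3416910 ≈ -53.786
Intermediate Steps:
c(s, l) = 128 + l²/2 + l*s/2 + l*(70 + l)*(s + 52/s)/2 (c(s, l) = (((s + 52/s)*(l + 70))*l + ((l*s + l*l) + 256))/2 = (((s + 52/s)*(70 + l))*l + ((l*s + l²) + 256))/2 = (((70 + l)*(s + 52/s))*l + ((l² + l*s) + 256))/2 = (l*(70 + l)*(s + 52/s) + (256 + l² + l*s))/2 = (256 + l² + l*s + l*(70 + l)*(s + 52/s))/2 = 128 + l²/2 + l*s/2 + l*(70 + l)*(s + 52/s)/2)
c(265, -184)/(-51576) = ((½)*(52*(-184)² + 3640*(-184) + 265*(256 + (-184)² + 265*(-184)² + 71*(-184)*265))/265)/(-51576) = ((½)*(1/265)*(52*33856 - 669760 + 265*(256 + 33856 + 265*33856 - 3461960)))*(-1/51576) = ((½)*(1/265)*(1760512 - 669760 + 265*(256 + 33856 + 8971840 - 3461960)))*(-1/51576) = ((½)*(1/265)*(1760512 - 669760 + 265*5543992))*(-1/51576) = ((½)*(1/265)*(1760512 - 669760 + 1469157880))*(-1/51576) = ((½)*(1/265)*1470248632)*(-1/51576) = (735124316/265)*(-1/51576) = -183781079/3416910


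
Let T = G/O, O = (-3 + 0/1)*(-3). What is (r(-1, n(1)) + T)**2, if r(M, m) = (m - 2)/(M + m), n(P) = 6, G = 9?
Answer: 81/25 ≈ 3.2400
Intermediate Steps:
O = 9 (O = (-3 + 0*1)*(-3) = (-3 + 0)*(-3) = -3*(-3) = 9)
r(M, m) = (-2 + m)/(M + m)
T = 1 (T = 9/9 = 9*(1/9) = 1)
(r(-1, n(1)) + T)**2 = ((-2 + 6)/(-1 + 6) + 1)**2 = (4/5 + 1)**2 = (9/5)**2 = 81/25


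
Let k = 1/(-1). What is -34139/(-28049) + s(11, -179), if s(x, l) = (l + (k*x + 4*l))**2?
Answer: 3289094729/4007 ≈ 8.2084e+5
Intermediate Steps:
k = -1
s(x, l) = (-x + 5*l)**2 (s(x, l) = (l + (-x + 4*l))**2 = (-x + 5*l)**2)
-34139/(-28049) + s(11, -179) = -34139/(-28049) + (-1*11 + 5*(-179))**2 = -34139*(-1/28049) + (-11 - 895)**2 = 4877/4007 + (-906)**2 = 4877/4007 + 820836 = 3289094729/4007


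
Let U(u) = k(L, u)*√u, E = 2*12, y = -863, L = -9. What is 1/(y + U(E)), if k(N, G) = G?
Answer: -863/730945 - 48*√6/730945 ≈ -0.0013415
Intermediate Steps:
E = 24
U(u) = u^(3/2) (U(u) = u*√u = u^(3/2))
1/(y + U(E)) = 1/(-863 + 24^(3/2)) = 1/(-863 + 48*√6)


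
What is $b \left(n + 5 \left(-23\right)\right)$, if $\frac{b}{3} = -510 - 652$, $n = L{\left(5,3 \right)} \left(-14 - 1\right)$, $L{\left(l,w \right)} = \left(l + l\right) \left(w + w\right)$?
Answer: $3538290$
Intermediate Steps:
$L{\left(l,w \right)} = 4 l w$ ($L{\left(l,w \right)} = 2 l 2 w = 4 l w$)
$n = -900$ ($n = 4 \cdot 5 \cdot 3 \left(-14 - 1\right) = 60 \left(-15\right) = -900$)
$b = -3486$ ($b = 3 \left(-510 - 652\right) = 3 \left(-1162\right) = -3486$)
$b \left(n + 5 \left(-23\right)\right) = - 3486 \left(-900 + 5 \left(-23\right)\right) = - 3486 \left(-900 - 115\right) = \left(-3486\right) \left(-1015\right) = 3538290$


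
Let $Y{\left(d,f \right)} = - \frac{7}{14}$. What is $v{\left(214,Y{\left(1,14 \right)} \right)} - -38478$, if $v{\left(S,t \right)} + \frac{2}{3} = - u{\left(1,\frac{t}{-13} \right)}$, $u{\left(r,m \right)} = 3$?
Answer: $\frac{115423}{3} \approx 38474.0$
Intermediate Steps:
$Y{\left(d,f \right)} = - \frac{1}{2}$ ($Y{\left(d,f \right)} = \left(-7\right) \frac{1}{14} = - \frac{1}{2}$)
$v{\left(S,t \right)} = - \frac{11}{3}$ ($v{\left(S,t \right)} = - \frac{2}{3} - 3 = - \frac{11}{3}$)
$v{\left(214,Y{\left(1,14 \right)} \right)} - -38478 = - \frac{11}{3} - -38478 = - \frac{11}{3} + 38478 = \frac{115423}{3}$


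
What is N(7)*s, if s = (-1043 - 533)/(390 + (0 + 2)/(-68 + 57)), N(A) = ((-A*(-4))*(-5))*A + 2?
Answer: 1059663/268 ≈ 3954.0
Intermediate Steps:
N(A) = 2 - 20*A² (N(A) = ((4*A)*(-5))*A + 2 = (-20*A)*A + 2 = -20*A² + 2 = 2 - 20*A²)
s = -2167/536 (s = -1576/(390 + 2/(-11)) = -1576/(390 + 2*(-1/11)) = -1576/(390 - 2/11) = -1576/4288/11 = -1576*11/4288 = -2167/536 ≈ -4.0429)
N(7)*s = (2 - 20*7²)*(-2167/536) = (2 - 20*49)*(-2167/536) = (2 - 980)*(-2167/536) = -978*(-2167/536) = 1059663/268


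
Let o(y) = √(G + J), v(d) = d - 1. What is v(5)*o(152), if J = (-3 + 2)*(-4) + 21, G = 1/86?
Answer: 6*√20554/43 ≈ 20.005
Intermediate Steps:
v(d) = -1 + d
G = 1/86 ≈ 0.011628
J = 25 (J = -1*(-4) + 21 = 4 + 21 = 25)
o(y) = 3*√20554/86 (o(y) = √(1/86 + 25) = √(2151/86) = 3*√20554/86)
v(5)*o(152) = (-1 + 5)*(3*√20554/86) = 4*(3*√20554/86) = 6*√20554/43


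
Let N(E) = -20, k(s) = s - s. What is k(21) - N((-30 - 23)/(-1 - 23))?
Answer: 20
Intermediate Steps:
k(s) = 0
k(21) - N((-30 - 23)/(-1 - 23)) = 0 - 1*(-20) = 0 + 20 = 20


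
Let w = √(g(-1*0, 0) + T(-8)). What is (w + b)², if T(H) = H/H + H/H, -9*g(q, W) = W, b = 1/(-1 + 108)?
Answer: 22899/11449 + 2*√2/107 ≈ 2.0265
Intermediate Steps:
b = 1/107 ≈ 0.0093458
g(q, W) = -W/9
T(H) = 2 (T(H) = 1 + 1 = 2)
w = √2 (w = √(-⅑*0 + 2) = √(0 + 2) = √2 ≈ 1.4142)
(w + b)² = (√2 + 1/107)² = (1/107 + √2)²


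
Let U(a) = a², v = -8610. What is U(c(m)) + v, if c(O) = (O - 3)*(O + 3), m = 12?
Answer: 9615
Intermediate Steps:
c(O) = (-3 + O)*(3 + O)
U(c(m)) + v = (-9 + 12²)² - 8610 = (-9 + 144)² - 8610 = 135² - 8610 = 18225 - 8610 = 9615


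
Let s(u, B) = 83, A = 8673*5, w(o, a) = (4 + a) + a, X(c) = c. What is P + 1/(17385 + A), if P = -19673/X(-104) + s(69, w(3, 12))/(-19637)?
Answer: 11734169366999/62033283000 ≈ 189.16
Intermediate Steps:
w(o, a) = 4 + 2*a
A = 43365
P = 386310069/2042248 (P = -19673/(-104) + 83/(-19637) = -19673*(-1/104) + 83*(-1/19637) = 19673/104 - 83/19637 = 386310069/2042248 ≈ 189.16)
P + 1/(17385 + A) = 386310069/2042248 + 1/(17385 + 43365) = 386310069/2042248 + 1/60750 = 11734169366999/62033283000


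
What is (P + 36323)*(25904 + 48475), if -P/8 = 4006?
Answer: 317970225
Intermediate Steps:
P = -32048 (P = -8*4006 = -32048)
(P + 36323)*(25904 + 48475) = (-32048 + 36323)*(25904 + 48475) = 4275*74379 = 317970225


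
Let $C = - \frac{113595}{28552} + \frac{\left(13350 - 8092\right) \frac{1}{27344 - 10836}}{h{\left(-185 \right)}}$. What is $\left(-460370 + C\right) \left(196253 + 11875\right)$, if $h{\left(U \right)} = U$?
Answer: $- \frac{261092277156873192864}{2724913655} \approx -9.5817 \cdot 10^{10}$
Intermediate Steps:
$C = - \frac{86766746129}{21799309240}$ ($C = - \frac{113595}{28552} + \frac{\left(13350 - 8092\right) \frac{1}{27344 - 10836}}{-185} = \left(-113595\right) \frac{1}{28552} + \frac{5258}{16508} \left(- \frac{1}{185}\right) = - \frac{113595}{28552} + 5258 \cdot \frac{1}{16508} \left(- \frac{1}{185}\right) = - \frac{113595}{28552} + \frac{2629}{8254} \left(- \frac{1}{185}\right) = - \frac{113595}{28552} - \frac{2629}{1526990} = - \frac{86766746129}{21799309240} \approx -3.9803$)
$\left(-460370 + C\right) \left(196253 + 11875\right) = \left(-460370 - \frac{86766746129}{21799309240}\right) \left(196253 + 11875\right) = \left(- \frac{10035834761564929}{21799309240}\right) 208128 = - \frac{261092277156873192864}{2724913655}$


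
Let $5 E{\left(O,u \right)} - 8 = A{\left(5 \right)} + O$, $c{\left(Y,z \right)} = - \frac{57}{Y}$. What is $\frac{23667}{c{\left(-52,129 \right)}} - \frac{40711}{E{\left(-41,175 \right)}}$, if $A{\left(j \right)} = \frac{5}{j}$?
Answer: $\frac{16994841}{608} \approx 27952.0$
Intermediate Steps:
$E{\left(O,u \right)} = \frac{9}{5} + \frac{O}{5}$ ($E{\left(O,u \right)} = \frac{8}{5} + \frac{\frac{5}{5} + O}{5} = \frac{8}{5} + \frac{5 \cdot \frac{1}{5} + O}{5} = \frac{8}{5} + \frac{1 + O}{5} = \frac{8}{5} + \left(\frac{1}{5} + \frac{O}{5}\right) = \frac{9}{5} + \frac{O}{5}$)
$\frac{23667}{c{\left(-52,129 \right)}} - \frac{40711}{E{\left(-41,175 \right)}} = \frac{23667}{\left(-57\right) \frac{1}{-52}} - \frac{40711}{\frac{9}{5} + \frac{1}{5} \left(-41\right)} = \frac{23667}{\left(-57\right) \left(- \frac{1}{52}\right)} - \frac{40711}{\frac{9}{5} - \frac{41}{5}} = \frac{23667}{\frac{57}{52}} - \frac{40711}{- \frac{32}{5}} = 23667 \cdot \frac{52}{57} - - \frac{203555}{32} = \frac{410228}{19} + \frac{203555}{32} = \frac{16994841}{608}$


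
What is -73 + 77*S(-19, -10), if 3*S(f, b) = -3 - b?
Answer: 320/3 ≈ 106.67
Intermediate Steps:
S(f, b) = -1 - b/3 (S(f, b) = (-3 - b)/3 = -1 - b/3)
-73 + 77*S(-19, -10) = -73 + 77*(-1 - ⅓*(-10)) = -73 + 77*(-1 + 10/3) = -73 + 77*(7/3) = -73 + 539/3 = 320/3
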